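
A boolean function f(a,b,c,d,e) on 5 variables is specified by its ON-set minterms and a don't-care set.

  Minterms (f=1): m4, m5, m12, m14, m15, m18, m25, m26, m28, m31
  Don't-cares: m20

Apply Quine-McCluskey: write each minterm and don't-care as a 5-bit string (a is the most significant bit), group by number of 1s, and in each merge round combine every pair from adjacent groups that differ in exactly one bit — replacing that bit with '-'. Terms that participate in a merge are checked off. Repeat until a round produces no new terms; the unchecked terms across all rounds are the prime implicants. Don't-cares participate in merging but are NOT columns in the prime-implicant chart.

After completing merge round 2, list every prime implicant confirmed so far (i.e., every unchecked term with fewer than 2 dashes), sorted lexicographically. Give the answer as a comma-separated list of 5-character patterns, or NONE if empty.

-1111, 0010-, 011-0, 0111-, 1-010, 11001

[col 0] 00100*, 00101*, 01100*, 01110*, 01111*, 10010*, 10100*, 11001, 11010*, 11100*, 11111*
[col 1] -0100*, -1100*, -1111, 0-100*, 0010-, 011-0, 0111-, 1-010, 1-100*
[col 2] --100
Prime implicants: --100, -1111, 0010-, 011-0, 0111-, 1-010, 11001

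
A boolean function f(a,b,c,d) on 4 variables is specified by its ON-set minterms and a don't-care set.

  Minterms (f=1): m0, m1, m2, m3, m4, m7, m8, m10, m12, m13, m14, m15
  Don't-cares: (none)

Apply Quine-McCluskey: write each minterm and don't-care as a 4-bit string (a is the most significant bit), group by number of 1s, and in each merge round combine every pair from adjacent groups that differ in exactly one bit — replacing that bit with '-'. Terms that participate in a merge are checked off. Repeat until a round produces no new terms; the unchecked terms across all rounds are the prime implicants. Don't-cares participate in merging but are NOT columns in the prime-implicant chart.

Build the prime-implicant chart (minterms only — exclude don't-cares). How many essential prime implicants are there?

3

Round 0: 0000✓ 0001✓ 0010✓ 0011✓ 0100✓ 0111✓ 1000✓ 1010✓ 1100✓ 1101✓ 1110✓ 1111✓
Round 1: -000✓ -010✓ -100✓ -111 0-00✓ 0-11 00-0✓ 00-1✓ 000-✓ 001-✓ 1-00✓ 1-10✓ 10-0✓ 11-0✓ 11-1✓ 110-✓ 111-✓
Round 2: --00 -0-0 00-- 1--0 11--
PIs = {--00, -0-0, -111, 0-11, 00--, 1--0, 11--}
Coverage chart:
  m0: --00,-0-0,00--
  m1: 00-- ←essential
  m2: -0-0,00--
  m3: 0-11,00--
  m4: --00 ←essential
  m7: -111,0-11
  m8: --00,-0-0,1--0
  m10: -0-0,1--0
  m12: --00,1--0,11--
  m13: 11-- ←essential
  m14: 1--0,11--
  m15: -111,11--
Essential: --00, 00--, 11--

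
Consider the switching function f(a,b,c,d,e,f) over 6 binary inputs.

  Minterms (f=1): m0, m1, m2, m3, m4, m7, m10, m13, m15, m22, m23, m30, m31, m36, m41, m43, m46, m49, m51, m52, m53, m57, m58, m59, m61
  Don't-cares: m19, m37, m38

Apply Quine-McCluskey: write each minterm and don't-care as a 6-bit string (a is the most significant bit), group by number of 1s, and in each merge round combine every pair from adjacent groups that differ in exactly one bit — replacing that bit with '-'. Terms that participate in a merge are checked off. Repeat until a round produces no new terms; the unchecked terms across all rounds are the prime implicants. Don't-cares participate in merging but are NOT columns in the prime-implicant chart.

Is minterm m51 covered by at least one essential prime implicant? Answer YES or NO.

[col 0] 000000*, 000001*, 000010*, 000011*, 000100*, 000111*, 001010*, 001101*, 001111*, 010011*, 010110*, 010111*, 011110*, 011111*, 100100*, 100101*, 100110*, 101001*, 101011*, 101110*, 110001*, 110011*, 110100*, 110101*, 111001*, 111010*, 111011*, 111101*
[col 1] -00100, -10011, 0-0011*, 0-0111*, 0-1111*, 00-010, 00-111*, 000-00, 000-11*, 0000-0*, 0000-1*, 00000-*, 00001-*, 0011-1, 01-110*, 01-111*, 010-11*, 01011-*, 01111-*, 1-0100*, 1-0101*, 1-1001*, 1-1011*, 10-110, 1001-0, 10010-*, 1010-1*, 11-001*, 11-011*, 11-101*, 110-01*, 1100-1*, 11010-*, 111-01*, 1110-1*, 11101-
[col 2] 0--111, 0-0-11, 0000--, 01-11-, 1-010-, 1-10-1, 11--01, 11-0-1
Prime implicants: -00100, -10011, 0--111, 0-0-11, 00-010, 000-00, 0000--, 0011-1, 01-11-, 1-010-, 1-10-1, 10-110, 1001-0, 11--01, 11-0-1, 11101-
PI chart (minterm → PIs covering it):
  0 | 000-00,0000--
  1 | 0000--  (sole → essential)
  2 | 00-010,0000--
  3 | 0-0-11,0000--
  4 | -00100,000-00
  7 | 0--111,0-0-11
  10 | 00-010  (sole → essential)
  13 | 0011-1  (sole → essential)
  15 | 0--111,0011-1
  22 | 01-11-  (sole → essential)
  23 | 0--111,0-0-11,01-11-
  30 | 01-11-  (sole → essential)
  31 | 0--111,01-11-
  36 | -00100,1-010-,1001-0
  41 | 1-10-1  (sole → essential)
  43 | 1-10-1  (sole → essential)
  46 | 10-110  (sole → essential)
  49 | 11--01,11-0-1
  51 | -10011,11-0-1
  52 | 1-010-  (sole → essential)
  53 | 1-010-,11--01
  57 | 1-10-1,11--01,11-0-1
  58 | 11101-  (sole → essential)
  59 | 1-10-1,11-0-1,11101-
  61 | 11--01  (sole → essential)
Essential prime implicants: 00-010, 0000--, 0011-1, 01-11-, 1-010-, 1-10-1, 10-110, 11--01, 11101-

NO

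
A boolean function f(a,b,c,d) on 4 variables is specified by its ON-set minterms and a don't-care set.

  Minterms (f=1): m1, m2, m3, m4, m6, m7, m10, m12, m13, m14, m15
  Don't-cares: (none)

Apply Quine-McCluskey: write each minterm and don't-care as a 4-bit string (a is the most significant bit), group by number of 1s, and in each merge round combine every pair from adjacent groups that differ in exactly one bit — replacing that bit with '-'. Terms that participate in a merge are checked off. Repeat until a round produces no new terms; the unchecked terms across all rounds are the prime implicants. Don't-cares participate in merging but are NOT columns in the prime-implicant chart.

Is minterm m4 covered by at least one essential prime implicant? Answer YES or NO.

[col 0] 0001*, 0010*, 0011*, 0100*, 0110*, 0111*, 1010*, 1100*, 1101*, 1110*, 1111*
[col 1] -010*, -100*, -110*, -111*, 0-10*, 0-11*, 00-1, 001-*, 01-0*, 011-*, 1-10*, 11-0*, 11-1*, 110-*, 111-*
[col 2] --10, -1-0, -11-, 0-1-, 11--
Prime implicants: --10, -1-0, -11-, 0-1-, 00-1, 11--
PI chart (minterm → PIs covering it):
  1 | 00-1  (sole → essential)
  2 | --10,0-1-
  3 | 0-1-,00-1
  4 | -1-0  (sole → essential)
  6 | --10,-1-0,-11-,0-1-
  7 | -11-,0-1-
  10 | --10  (sole → essential)
  12 | -1-0,11--
  13 | 11--  (sole → essential)
  14 | --10,-1-0,-11-,11--
  15 | -11-,11--
Essential prime implicants: --10, -1-0, 00-1, 11--

YES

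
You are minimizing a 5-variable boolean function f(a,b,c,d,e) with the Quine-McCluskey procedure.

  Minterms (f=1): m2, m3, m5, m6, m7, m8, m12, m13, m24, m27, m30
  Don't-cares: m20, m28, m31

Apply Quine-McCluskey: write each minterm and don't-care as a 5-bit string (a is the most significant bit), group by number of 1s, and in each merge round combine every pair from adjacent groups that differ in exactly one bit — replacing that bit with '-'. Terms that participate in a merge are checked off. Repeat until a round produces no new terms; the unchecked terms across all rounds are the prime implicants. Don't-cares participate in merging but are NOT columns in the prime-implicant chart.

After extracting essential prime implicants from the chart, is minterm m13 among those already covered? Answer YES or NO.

Round 0: 00010✓ 00011✓ 00101✓ 00110✓ 00111✓ 01000✓ 01100✓ 01101✓ 10100✓ 11000✓ 11011✓ 11100✓ 11110✓ 11111✓
Round 1: -1000✓ -1100✓ 0-101 00-10✓ 00-11✓ 0001-✓ 001-1 0011-✓ 01-00✓ 0110- 1-100 11-00✓ 11-11 111-0 1111-
Round 2: -1-00 00-1-
PIs = {-1-00, 0-101, 00-1-, 001-1, 0110-, 1-100, 11-11, 111-0, 1111-}
Coverage chart:
  m2: 00-1- ←essential
  m3: 00-1- ←essential
  m5: 0-101,001-1
  m6: 00-1- ←essential
  m7: 00-1-,001-1
  m8: -1-00 ←essential
  m12: -1-00,0110-
  m13: 0-101,0110-
  m24: -1-00 ←essential
  m27: 11-11 ←essential
  m30: 111-0,1111-
Essential: -1-00, 00-1-, 11-11

NO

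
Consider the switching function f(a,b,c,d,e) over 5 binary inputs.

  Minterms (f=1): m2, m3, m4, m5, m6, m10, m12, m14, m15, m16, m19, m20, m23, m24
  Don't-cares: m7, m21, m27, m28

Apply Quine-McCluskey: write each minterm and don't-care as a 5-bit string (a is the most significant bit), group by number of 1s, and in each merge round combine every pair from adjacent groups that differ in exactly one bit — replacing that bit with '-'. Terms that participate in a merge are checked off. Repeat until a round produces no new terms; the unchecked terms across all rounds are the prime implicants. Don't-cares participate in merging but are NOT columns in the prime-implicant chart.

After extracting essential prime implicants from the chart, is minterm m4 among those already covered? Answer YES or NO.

NO

size-2^0 implicants → 00010(✓)  00011(✓)  00100(✓)  00101(✓)  00110(✓)  00111(✓)  01010(✓)  01100(✓)  01110(✓)  01111(✓)  10000(✓)  10011(✓)  10100(✓)  10101(✓)  10111(✓)  11000(✓)  11011(✓)  11100(✓)
size-2^1 implicants → -0011(✓)  -0100(✓)  -0101(✓)  -0111(✓)  -1100(✓)  0-010(✓)  0-100(✓)  0-110(✓)  0-111(✓)  00-10(✓)  00-11(✓)  0001-(✓)  001-0(✓)  001-1(✓)  0010-(✓)  0011-(✓)  01-10(✓)  011-0(✓)  0111-(✓)  1-000(✓)  1-011  1-100(✓)  10-00(✓)  10-11(✓)  101-1(✓)  1010-(✓)  11-00(✓)
size-2^2 implicants → --100  -0-11  -01-1  -010-  0--10  0-1-0  0-11-  00-1-  001--  1--00
Unchecked terms (primes): --100, -0-11, -01-1, -010-, 0--10, 0-1-0, 0-11-, 00-1-, 001--, 1--00, 1-011
Minterm coverage:
  m2 ⊆ 0--10,00-1-
  m3 ⊆ -0-11,00-1-
  m4 ⊆ --100,-010-,0-1-0,001--
  m5 ⊆ -01-1,-010-,001--
  m6 ⊆ 0--10,0-1-0,0-11-,00-1-,001--
  m10 ⊆ 0--10 [E]
  m12 ⊆ --100,0-1-0
  m14 ⊆ 0--10,0-1-0,0-11-
  m15 ⊆ 0-11- [E]
  m16 ⊆ 1--00 [E]
  m19 ⊆ -0-11,1-011
  m20 ⊆ --100,-010-,1--00
  m23 ⊆ -0-11,-01-1
  m24 ⊆ 1--00 [E]
E = {0--10, 0-11-, 1--00}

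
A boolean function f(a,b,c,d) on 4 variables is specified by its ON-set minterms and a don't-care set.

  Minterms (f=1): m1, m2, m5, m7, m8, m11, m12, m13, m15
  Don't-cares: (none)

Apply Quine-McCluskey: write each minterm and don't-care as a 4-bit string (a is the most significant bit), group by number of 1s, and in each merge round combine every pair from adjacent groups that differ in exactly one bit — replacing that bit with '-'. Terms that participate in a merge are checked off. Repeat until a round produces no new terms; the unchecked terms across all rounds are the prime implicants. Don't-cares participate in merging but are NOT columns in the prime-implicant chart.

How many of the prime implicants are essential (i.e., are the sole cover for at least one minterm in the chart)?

Round 0: 0001✓ 0010 0101✓ 0111✓ 1000✓ 1011✓ 1100✓ 1101✓ 1111✓
Round 1: -101✓ -111✓ 0-01 01-1✓ 1-00 1-11 11-1✓ 110-
Round 2: -1-1
PIs = {-1-1, 0-01, 0010, 1-00, 1-11, 110-}
Coverage chart:
  m1: 0-01 ←essential
  m2: 0010 ←essential
  m5: -1-1,0-01
  m7: -1-1 ←essential
  m8: 1-00 ←essential
  m11: 1-11 ←essential
  m12: 1-00,110-
  m13: -1-1,110-
  m15: -1-1,1-11
Essential: -1-1, 0-01, 0010, 1-00, 1-11

5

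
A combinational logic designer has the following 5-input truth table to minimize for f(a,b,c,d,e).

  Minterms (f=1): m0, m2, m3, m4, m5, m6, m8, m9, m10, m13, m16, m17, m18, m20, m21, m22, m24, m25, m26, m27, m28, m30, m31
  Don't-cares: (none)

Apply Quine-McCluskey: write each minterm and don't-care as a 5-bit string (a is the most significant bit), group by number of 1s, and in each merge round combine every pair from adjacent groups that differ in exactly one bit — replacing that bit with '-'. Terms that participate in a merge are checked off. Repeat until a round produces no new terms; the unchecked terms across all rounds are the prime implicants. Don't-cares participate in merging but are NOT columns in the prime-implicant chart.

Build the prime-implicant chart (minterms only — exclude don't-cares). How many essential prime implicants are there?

5

[col 0] 00000*, 00010*, 00011*, 00100*, 00101*, 00110*, 01000*, 01001*, 01010*, 01101*, 10000*, 10001*, 10010*, 10100*, 10101*, 10110*, 11000*, 11001*, 11010*, 11011*, 11100*, 11110*, 11111*
[col 1] -0000*, -0010*, -0100*, -0101*, -0110*, -1000*, -1001*, -1010*, 0-000*, 0-010*, 0-101, 00-00*, 00-10*, 000-0*, 0001-, 001-0*, 0010-*, 01-01, 010-0*, 0100-*, 1-000*, 1-001*, 1-010*, 1-100*, 1-110*, 10-00*, 10-01*, 10-10*, 100-0*, 1000-*, 101-0*, 1010-*, 11-00*, 11-10*, 11-11*, 110-0*, 110-1*, 1100-*, 1101-*, 111-0*, 1111-*
[col 2] --000*, --010*, -0-00*, -0-10*, -00-0*, -01-0*, -010-, -10-0*, -100-, 0-0-0*, 00--0*, 1--00*, 1--10*, 1-0-0*, 1-00-, 1-1-0*, 10--0*, 10-0-, 11--0*, 11-1-, 110--
[col 3] --0-0, -0--0, 1---0
Prime implicants: --0-0, -0--0, -010-, -100-, 0-101, 0001-, 01-01, 1---0, 1-00-, 10-0-, 11-1-, 110--
PI chart (minterm → PIs covering it):
  0 | --0-0,-0--0
  2 | --0-0,-0--0,0001-
  3 | 0001-  (sole → essential)
  4 | -0--0,-010-
  5 | -010-,0-101
  6 | -0--0  (sole → essential)
  8 | --0-0,-100-
  9 | -100-,01-01
  10 | --0-0  (sole → essential)
  13 | 0-101,01-01
  16 | --0-0,-0--0,1---0,1-00-,10-0-
  17 | 1-00-,10-0-
  18 | --0-0,-0--0,1---0
  20 | -0--0,-010-,1---0,10-0-
  21 | -010-,10-0-
  22 | -0--0,1---0
  24 | --0-0,-100-,1---0,1-00-,110--
  25 | -100-,1-00-,110--
  26 | --0-0,1---0,11-1-,110--
  27 | 11-1-,110--
  28 | 1---0  (sole → essential)
  30 | 1---0,11-1-
  31 | 11-1-  (sole → essential)
Essential prime implicants: --0-0, -0--0, 0001-, 1---0, 11-1-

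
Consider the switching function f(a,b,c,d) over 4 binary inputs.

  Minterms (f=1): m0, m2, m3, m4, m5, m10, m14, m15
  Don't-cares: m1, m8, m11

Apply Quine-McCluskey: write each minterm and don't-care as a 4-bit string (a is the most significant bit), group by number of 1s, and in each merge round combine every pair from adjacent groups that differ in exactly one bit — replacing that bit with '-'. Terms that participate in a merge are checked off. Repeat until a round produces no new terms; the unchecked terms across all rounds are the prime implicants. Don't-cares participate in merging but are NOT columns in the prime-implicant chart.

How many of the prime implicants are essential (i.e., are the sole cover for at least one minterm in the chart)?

2

Round 0: 0000✓ 0001✓ 0010✓ 0011✓ 0100✓ 0101✓ 1000✓ 1010✓ 1011✓ 1110✓ 1111✓
Round 1: -000✓ -010✓ -011✓ 0-00✓ 0-01✓ 00-0✓ 00-1✓ 000-✓ 001-✓ 010-✓ 1-10✓ 1-11✓ 10-0✓ 101-✓ 111-✓
Round 2: -0-0 -01- 0-0- 00-- 1-1-
PIs = {-0-0, -01-, 0-0-, 00--, 1-1-}
Coverage chart:
  m0: -0-0,0-0-,00--
  m2: -0-0,-01-,00--
  m3: -01-,00--
  m4: 0-0- ←essential
  m5: 0-0- ←essential
  m10: -0-0,-01-,1-1-
  m14: 1-1- ←essential
  m15: 1-1- ←essential
Essential: 0-0-, 1-1-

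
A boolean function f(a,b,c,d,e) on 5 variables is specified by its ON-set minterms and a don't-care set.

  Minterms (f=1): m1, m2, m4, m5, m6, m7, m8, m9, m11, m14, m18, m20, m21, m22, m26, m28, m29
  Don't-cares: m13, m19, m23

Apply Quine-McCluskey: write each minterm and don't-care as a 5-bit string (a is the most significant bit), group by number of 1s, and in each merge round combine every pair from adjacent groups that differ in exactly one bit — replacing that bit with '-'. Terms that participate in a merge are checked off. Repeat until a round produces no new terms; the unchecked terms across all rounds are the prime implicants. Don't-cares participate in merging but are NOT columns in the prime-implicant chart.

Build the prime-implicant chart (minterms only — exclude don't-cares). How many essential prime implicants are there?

[col 0] 00001*, 00010*, 00100*, 00101*, 00110*, 00111*, 01000*, 01001*, 01011*, 01101*, 01110*, 10010*, 10011*, 10100*, 10101*, 10110*, 10111*, 11010*, 11100*, 11101*
[col 1] -0010*, -0100*, -0101*, -0110*, -0111*, -1101*, 0-001*, 0-101*, 0-110, 00-01*, 00-10*, 001-0*, 001-1*, 0010-*, 0011-*, 01-01*, 010-1, 0100-, 1-010, 1-100*, 1-101*, 10-10*, 10-11*, 1001-*, 101-0*, 101-1*, 1010-*, 1011-*, 1110-*
[col 2] --101, -0-10, -01-0*, -01-1*, -010-*, -011-*, 0--01, 001--*, 1-10-, 10-1-, 101--*
[col 3] -01--
Prime implicants: --101, -0-10, -01--, 0--01, 0-110, 010-1, 0100-, 1-010, 1-10-, 10-1-
PI chart (minterm → PIs covering it):
  1 | 0--01  (sole → essential)
  2 | -0-10  (sole → essential)
  4 | -01--  (sole → essential)
  5 | --101,-01--,0--01
  6 | -0-10,-01--,0-110
  7 | -01--  (sole → essential)
  8 | 0100-  (sole → essential)
  9 | 0--01,010-1,0100-
  11 | 010-1  (sole → essential)
  14 | 0-110  (sole → essential)
  18 | -0-10,1-010,10-1-
  20 | -01--,1-10-
  21 | --101,-01--,1-10-
  22 | -0-10,-01--,10-1-
  26 | 1-010  (sole → essential)
  28 | 1-10-  (sole → essential)
  29 | --101,1-10-
Essential prime implicants: -0-10, -01--, 0--01, 0-110, 010-1, 0100-, 1-010, 1-10-

8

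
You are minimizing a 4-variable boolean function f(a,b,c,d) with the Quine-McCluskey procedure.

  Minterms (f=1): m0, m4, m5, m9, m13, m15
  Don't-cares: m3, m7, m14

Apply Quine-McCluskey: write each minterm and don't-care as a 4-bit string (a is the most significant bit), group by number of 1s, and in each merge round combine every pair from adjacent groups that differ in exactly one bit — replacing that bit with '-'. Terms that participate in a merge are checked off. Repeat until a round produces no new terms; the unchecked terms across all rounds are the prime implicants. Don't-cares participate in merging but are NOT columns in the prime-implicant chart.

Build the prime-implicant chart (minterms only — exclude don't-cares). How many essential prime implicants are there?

2

size-2^0 implicants → 0000(✓)  0011(✓)  0100(✓)  0101(✓)  0111(✓)  1001(✓)  1101(✓)  1110(✓)  1111(✓)
size-2^1 implicants → -101(✓)  -111(✓)  0-00  0-11  01-1(✓)  010-  1-01  11-1(✓)  111-
size-2^2 implicants → -1-1
Unchecked terms (primes): -1-1, 0-00, 0-11, 010-, 1-01, 111-
Minterm coverage:
  m0 ⊆ 0-00 [E]
  m4 ⊆ 0-00,010-
  m5 ⊆ -1-1,010-
  m9 ⊆ 1-01 [E]
  m13 ⊆ -1-1,1-01
  m15 ⊆ -1-1,111-
E = {0-00, 1-01}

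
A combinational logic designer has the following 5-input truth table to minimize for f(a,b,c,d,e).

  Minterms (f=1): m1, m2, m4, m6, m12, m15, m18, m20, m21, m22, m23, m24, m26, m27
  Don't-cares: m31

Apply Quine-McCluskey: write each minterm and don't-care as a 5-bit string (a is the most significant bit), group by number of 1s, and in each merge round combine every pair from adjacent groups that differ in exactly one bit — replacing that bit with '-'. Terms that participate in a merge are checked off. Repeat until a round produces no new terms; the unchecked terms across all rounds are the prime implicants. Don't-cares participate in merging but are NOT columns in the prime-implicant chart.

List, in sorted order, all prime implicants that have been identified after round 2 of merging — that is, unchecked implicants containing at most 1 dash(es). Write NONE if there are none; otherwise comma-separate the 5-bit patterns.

-1111, 0-100, 00001, 1-010, 1-111, 11-11, 110-0, 1101-

[col 0] 00001, 00010*, 00100*, 00110*, 01100*, 01111*, 10010*, 10100*, 10101*, 10110*, 10111*, 11000*, 11010*, 11011*, 11111*
[col 1] -0010*, -0100*, -0110*, -1111, 0-100, 00-10*, 001-0*, 1-010, 1-111, 10-10*, 101-0*, 101-1*, 1010-*, 1011-*, 11-11, 110-0, 1101-
[col 2] -0-10, -01-0, 101--
Prime implicants: -0-10, -01-0, -1111, 0-100, 00001, 1-010, 1-111, 101--, 11-11, 110-0, 1101-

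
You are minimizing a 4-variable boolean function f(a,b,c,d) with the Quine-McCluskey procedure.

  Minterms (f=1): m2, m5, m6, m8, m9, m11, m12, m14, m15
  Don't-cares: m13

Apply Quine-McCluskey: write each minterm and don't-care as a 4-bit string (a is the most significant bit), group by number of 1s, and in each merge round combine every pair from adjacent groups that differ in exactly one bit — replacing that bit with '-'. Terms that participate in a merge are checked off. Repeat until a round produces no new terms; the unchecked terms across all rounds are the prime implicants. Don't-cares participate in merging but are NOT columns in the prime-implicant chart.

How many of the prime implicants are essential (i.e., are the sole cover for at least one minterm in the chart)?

4

size-2^0 implicants → 0010(✓)  0101(✓)  0110(✓)  1000(✓)  1001(✓)  1011(✓)  1100(✓)  1101(✓)  1110(✓)  1111(✓)
size-2^1 implicants → -101  -110  0-10  1-00(✓)  1-01(✓)  1-11(✓)  10-1(✓)  100-(✓)  11-0(✓)  11-1(✓)  110-(✓)  111-(✓)
size-2^2 implicants → 1--1  1-0-  11--
Unchecked terms (primes): -101, -110, 0-10, 1--1, 1-0-, 11--
Minterm coverage:
  m2 ⊆ 0-10 [E]
  m5 ⊆ -101 [E]
  m6 ⊆ -110,0-10
  m8 ⊆ 1-0- [E]
  m9 ⊆ 1--1,1-0-
  m11 ⊆ 1--1 [E]
  m12 ⊆ 1-0-,11--
  m14 ⊆ -110,11--
  m15 ⊆ 1--1,11--
E = {-101, 0-10, 1--1, 1-0-}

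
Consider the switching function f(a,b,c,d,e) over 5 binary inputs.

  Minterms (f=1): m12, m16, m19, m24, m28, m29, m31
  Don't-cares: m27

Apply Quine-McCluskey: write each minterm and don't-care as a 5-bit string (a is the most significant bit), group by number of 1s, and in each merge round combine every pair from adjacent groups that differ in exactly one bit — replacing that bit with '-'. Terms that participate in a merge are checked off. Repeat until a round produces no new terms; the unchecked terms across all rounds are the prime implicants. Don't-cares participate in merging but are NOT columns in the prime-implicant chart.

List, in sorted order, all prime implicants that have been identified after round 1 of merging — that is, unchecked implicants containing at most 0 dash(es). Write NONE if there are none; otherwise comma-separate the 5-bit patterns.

[col 0] 01100*, 10000*, 10011*, 11000*, 11011*, 11100*, 11101*, 11111*
[col 1] -1100, 1-000, 1-011, 11-00, 11-11, 111-1, 1110-
Prime implicants: -1100, 1-000, 1-011, 11-00, 11-11, 111-1, 1110-

NONE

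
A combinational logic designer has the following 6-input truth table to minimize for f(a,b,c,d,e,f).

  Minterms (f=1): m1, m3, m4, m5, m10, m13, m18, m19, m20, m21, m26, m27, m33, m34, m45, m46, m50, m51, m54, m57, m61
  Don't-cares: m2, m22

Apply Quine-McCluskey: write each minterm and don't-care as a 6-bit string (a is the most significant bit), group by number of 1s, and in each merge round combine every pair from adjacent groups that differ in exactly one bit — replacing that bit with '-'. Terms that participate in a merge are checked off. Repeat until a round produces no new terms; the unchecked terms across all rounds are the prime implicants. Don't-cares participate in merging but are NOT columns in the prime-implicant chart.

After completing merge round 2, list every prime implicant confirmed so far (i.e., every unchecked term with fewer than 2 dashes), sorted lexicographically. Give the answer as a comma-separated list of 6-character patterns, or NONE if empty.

-00001, -01101, 00-101, 000-01, 0000-1, 0101-0, 1-1101, 101110, 111-01

[col 0] 000001*, 000010*, 000011*, 000100*, 000101*, 001010*, 001101*, 010010*, 010011*, 010100*, 010101*, 010110*, 011010*, 011011*, 100001*, 100010*, 101101*, 101110, 110010*, 110011*, 110110*, 111001*, 111101*
[col 1] -00001, -00010*, -01101, -10010*, -10011*, -10110*, 0-0010*, 0-0011*, 0-0100*, 0-0101*, 0-1010*, 00-010*, 00-101, 000-01, 0000-1, 00001-*, 00010-*, 01-010*, 01-011*, 010-10*, 01001-*, 0101-0, 01010-*, 01101-*, 1-0010*, 1-1101, 110-10*, 11001-*, 111-01
[col 2] --0010, -10-10, -1001-, 0--010, 0-001-, 0-010-, 01-01-
Prime implicants: --0010, -00001, -01101, -10-10, -1001-, 0--010, 0-001-, 0-010-, 00-101, 000-01, 0000-1, 01-01-, 0101-0, 1-1101, 101110, 111-01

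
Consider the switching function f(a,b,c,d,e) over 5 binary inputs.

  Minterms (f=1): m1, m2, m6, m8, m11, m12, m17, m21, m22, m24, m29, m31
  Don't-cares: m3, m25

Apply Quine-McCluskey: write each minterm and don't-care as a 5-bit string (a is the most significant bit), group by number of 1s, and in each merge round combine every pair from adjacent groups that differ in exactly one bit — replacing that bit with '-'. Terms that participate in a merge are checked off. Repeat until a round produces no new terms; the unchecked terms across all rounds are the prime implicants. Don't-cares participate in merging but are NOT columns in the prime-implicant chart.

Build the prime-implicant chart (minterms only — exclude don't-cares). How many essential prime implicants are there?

5

size-2^0 implicants → 00001(✓)  00010(✓)  00011(✓)  00110(✓)  01000(✓)  01011(✓)  01100(✓)  10001(✓)  10101(✓)  10110(✓)  11000(✓)  11001(✓)  11101(✓)  11111(✓)
size-2^1 implicants → -0001  -0110  -1000  0-011  00-10  000-1  0001-  01-00  1-001(✓)  1-101(✓)  10-01(✓)  11-01(✓)  1100-  111-1
size-2^2 implicants → 1--01
Unchecked terms (primes): -0001, -0110, -1000, 0-011, 00-10, 000-1, 0001-, 01-00, 1--01, 1100-, 111-1
Minterm coverage:
  m1 ⊆ -0001,000-1
  m2 ⊆ 00-10,0001-
  m6 ⊆ -0110,00-10
  m8 ⊆ -1000,01-00
  m11 ⊆ 0-011 [E]
  m12 ⊆ 01-00 [E]
  m17 ⊆ -0001,1--01
  m21 ⊆ 1--01 [E]
  m22 ⊆ -0110 [E]
  m24 ⊆ -1000,1100-
  m29 ⊆ 1--01,111-1
  m31 ⊆ 111-1 [E]
E = {-0110, 0-011, 01-00, 1--01, 111-1}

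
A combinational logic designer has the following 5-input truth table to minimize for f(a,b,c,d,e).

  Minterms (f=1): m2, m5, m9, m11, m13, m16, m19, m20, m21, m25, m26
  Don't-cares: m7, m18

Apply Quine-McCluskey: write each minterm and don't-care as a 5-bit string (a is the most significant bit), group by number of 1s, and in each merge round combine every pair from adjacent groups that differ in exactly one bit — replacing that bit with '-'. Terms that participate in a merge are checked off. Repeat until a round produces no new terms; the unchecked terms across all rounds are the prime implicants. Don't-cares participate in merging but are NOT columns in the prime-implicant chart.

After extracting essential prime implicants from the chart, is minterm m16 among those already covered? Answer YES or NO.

NO

size-2^0 implicants → 00010(✓)  00101(✓)  00111(✓)  01001(✓)  01011(✓)  01101(✓)  10000(✓)  10010(✓)  10011(✓)  10100(✓)  10101(✓)  11001(✓)  11010(✓)
size-2^1 implicants → -0010  -0101  -1001  0-101  001-1  01-01  010-1  1-010  10-00  100-0  1001-  1010-
Unchecked terms (primes): -0010, -0101, -1001, 0-101, 001-1, 01-01, 010-1, 1-010, 10-00, 100-0, 1001-, 1010-
Minterm coverage:
  m2 ⊆ -0010 [E]
  m5 ⊆ -0101,0-101,001-1
  m9 ⊆ -1001,01-01,010-1
  m11 ⊆ 010-1 [E]
  m13 ⊆ 0-101,01-01
  m16 ⊆ 10-00,100-0
  m19 ⊆ 1001- [E]
  m20 ⊆ 10-00,1010-
  m21 ⊆ -0101,1010-
  m25 ⊆ -1001 [E]
  m26 ⊆ 1-010 [E]
E = {-0010, -1001, 010-1, 1-010, 1001-}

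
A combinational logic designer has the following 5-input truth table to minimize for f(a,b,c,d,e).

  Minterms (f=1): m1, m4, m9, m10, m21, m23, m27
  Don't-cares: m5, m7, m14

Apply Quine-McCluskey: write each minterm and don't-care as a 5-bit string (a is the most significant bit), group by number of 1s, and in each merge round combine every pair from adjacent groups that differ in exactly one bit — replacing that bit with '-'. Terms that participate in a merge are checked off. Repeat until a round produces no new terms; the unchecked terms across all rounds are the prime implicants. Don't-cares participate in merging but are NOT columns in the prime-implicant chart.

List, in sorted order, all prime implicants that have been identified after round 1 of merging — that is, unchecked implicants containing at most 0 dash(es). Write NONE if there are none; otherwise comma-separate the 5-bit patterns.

size-2^0 implicants → 00001(✓)  00100(✓)  00101(✓)  00111(✓)  01001(✓)  01010(✓)  01110(✓)  10101(✓)  10111(✓)  11011
size-2^1 implicants → -0101(✓)  -0111(✓)  0-001  00-01  001-1(✓)  0010-  01-10  101-1(✓)
size-2^2 implicants → -01-1
Unchecked terms (primes): -01-1, 0-001, 00-01, 0010-, 01-10, 11011

11011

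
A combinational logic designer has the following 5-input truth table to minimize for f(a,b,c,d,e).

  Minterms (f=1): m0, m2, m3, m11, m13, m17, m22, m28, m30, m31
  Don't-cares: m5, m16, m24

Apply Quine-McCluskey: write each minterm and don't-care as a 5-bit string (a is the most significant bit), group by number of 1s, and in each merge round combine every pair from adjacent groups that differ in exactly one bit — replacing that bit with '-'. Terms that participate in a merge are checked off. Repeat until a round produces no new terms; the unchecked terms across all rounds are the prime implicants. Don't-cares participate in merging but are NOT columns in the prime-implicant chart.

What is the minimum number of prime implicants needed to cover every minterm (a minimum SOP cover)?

7

Round 0: 00000✓ 00010✓ 00011✓ 00101✓ 01011✓ 01101✓ 10000✓ 10001✓ 10110✓ 11000✓ 11100✓ 11110✓ 11111✓
Round 1: -0000 0-011 0-101 000-0 0001- 1-000 1-110 1000- 11-00 111-0 1111-
PIs = {-0000, 0-011, 0-101, 000-0, 0001-, 1-000, 1-110, 1000-, 11-00, 111-0, 1111-}
Coverage chart:
  m0: -0000,000-0
  m2: 000-0,0001-
  m3: 0-011,0001-
  m11: 0-011 ←essential
  m13: 0-101 ←essential
  m17: 1000- ←essential
  m22: 1-110 ←essential
  m28: 11-00,111-0
  m30: 1-110,111-0,1111-
  m31: 1111- ←essential
Essential: 0-011, 0-101, 1-110, 1000-, 1111-
Petrick residual → 000-0, 11-00
Min cover (7 terms): a'c'de + a'cd'e + a'b'c'e' + acde' + ab'c'd' + abd'e' + abcd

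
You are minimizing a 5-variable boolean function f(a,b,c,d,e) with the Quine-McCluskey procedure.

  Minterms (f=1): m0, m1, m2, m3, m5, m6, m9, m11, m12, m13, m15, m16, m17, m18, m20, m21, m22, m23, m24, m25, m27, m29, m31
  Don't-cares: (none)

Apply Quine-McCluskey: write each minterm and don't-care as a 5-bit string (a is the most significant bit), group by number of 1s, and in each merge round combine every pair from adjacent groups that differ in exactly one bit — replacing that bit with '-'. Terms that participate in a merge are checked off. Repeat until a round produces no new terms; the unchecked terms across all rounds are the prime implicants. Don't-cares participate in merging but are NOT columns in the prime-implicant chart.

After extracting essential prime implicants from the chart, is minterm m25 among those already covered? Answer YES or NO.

Round 0: 00000✓ 00001✓ 00010✓ 00011✓ 00101✓ 00110✓ 01001✓ 01011✓ 01100✓ 01101✓ 01111✓ 10000✓ 10001✓ 10010✓ 10100✓ 10101✓ 10110✓ 10111✓ 11000✓ 11001✓ 11011✓ 11101✓ 11111✓
Round 1: -0000✓ -0001✓ -0010✓ -0101✓ -0110✓ -1001✓ -1011✓ -1101✓ -1111✓ 0-001✓ 0-011✓ 0-101✓ 00-01✓ 00-10✓ 000-0✓ 000-1✓ 0000-✓ 0001-✓ 01-01✓ 01-11✓ 010-1✓ 011-1✓ 0110- 1-000✓ 1-001✓ 1-101✓ 1-111✓ 10-00✓ 10-01✓ 10-10✓ 100-0✓ 1000-✓ 101-0✓ 101-1✓ 1010-✓ 1011-✓ 11-01✓ 11-11✓ 110-1✓ 1100-✓ 111-1✓
Round 2: --001✓ --101✓ -0-01✓ -0-10 -00-0 -000- -1-01✓ -1-11✓ -10-1✓ -11-1✓ 0--01✓ 0-0-1 000-- 01--1✓ 1--01✓ 1-00- 1-1-1 10--0 10-0- 101-- 11--1✓
Round 3: ---01 -1--1
PIs = {---01, -0-10, -00-0, -000-, -1--1, 0-0-1, 000--, 0110-, 1-00-, 1-1-1, 10--0, 10-0-, 101--}
Coverage chart:
  m0: -00-0,-000-,000--
  m1: ---01,-000-,0-0-1,000--
  m2: -0-10,-00-0,000--
  m3: 0-0-1,000--
  m5: ---01 ←essential
  m6: -0-10 ←essential
  m9: ---01,-1--1,0-0-1
  m11: -1--1,0-0-1
  m12: 0110- ←essential
  m13: ---01,-1--1,0110-
  m15: -1--1 ←essential
  m16: -00-0,-000-,1-00-,10--0,10-0-
  m17: ---01,-000-,1-00-,10-0-
  m18: -0-10,-00-0,10--0
  m20: 10--0,10-0-,101--
  m21: ---01,1-1-1,10-0-,101--
  m22: -0-10,10--0,101--
  m23: 1-1-1,101--
  m24: 1-00- ←essential
  m25: ---01,-1--1,1-00-
  m27: -1--1 ←essential
  m29: ---01,-1--1,1-1-1
  m31: -1--1,1-1-1
Essential: ---01, -0-10, -1--1, 0110-, 1-00-

YES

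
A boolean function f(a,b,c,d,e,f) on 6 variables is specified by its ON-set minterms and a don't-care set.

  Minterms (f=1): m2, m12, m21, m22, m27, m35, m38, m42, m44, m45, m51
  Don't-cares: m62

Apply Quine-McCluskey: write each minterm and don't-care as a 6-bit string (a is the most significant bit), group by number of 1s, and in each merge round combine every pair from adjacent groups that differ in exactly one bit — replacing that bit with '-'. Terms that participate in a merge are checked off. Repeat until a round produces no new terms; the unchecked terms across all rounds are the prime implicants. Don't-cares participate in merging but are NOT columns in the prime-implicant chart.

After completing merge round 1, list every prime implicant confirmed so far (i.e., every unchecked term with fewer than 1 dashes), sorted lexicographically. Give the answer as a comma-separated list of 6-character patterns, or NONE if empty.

000010, 010101, 010110, 011011, 100110, 101010, 111110

Round 0: 000010 001100✓ 010101 010110 011011 100011✓ 100110 101010 101100✓ 101101✓ 110011✓ 111110
Round 1: -01100 1-0011 10110-
PIs = {-01100, 000010, 010101, 010110, 011011, 1-0011, 100110, 101010, 10110-, 111110}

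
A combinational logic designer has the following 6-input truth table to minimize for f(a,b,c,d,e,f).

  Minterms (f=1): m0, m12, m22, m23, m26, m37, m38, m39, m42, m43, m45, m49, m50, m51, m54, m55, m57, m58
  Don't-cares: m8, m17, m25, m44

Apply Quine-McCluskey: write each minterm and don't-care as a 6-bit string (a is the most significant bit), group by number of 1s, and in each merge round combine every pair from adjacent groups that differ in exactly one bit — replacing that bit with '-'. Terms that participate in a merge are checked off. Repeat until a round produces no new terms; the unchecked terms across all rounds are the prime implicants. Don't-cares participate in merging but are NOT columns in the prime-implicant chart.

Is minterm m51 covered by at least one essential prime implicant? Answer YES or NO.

NO

[col 0] 000000*, 001000*, 001100*, 010001*, 010110*, 010111*, 011001*, 011010*, 100101*, 100110*, 100111*, 101010*, 101011*, 101100*, 101101*, 110001*, 110010*, 110011*, 110110*, 110111*, 111001*, 111010*
[col 1] -01100, -10001*, -10110*, -10111*, -11001*, -11010, 00-000, 001-00, 01-001*, 01011-*, 1-0110*, 1-0111*, 1-1010, 10-101, 1001-1, 10011-*, 10101-, 10110-, 11-001*, 11-010, 110-10*, 110-11*, 1100-1, 11001-*, 11011-*
[col 2] -1-001, -1011-, 1-011-, 110-1-
Prime implicants: -01100, -1-001, -1011-, -11010, 00-000, 001-00, 1-011-, 1-1010, 10-101, 1001-1, 10101-, 10110-, 11-010, 110-1-, 1100-1
PI chart (minterm → PIs covering it):
  0 | 00-000  (sole → essential)
  12 | -01100,001-00
  22 | -1011-  (sole → essential)
  23 | -1011-  (sole → essential)
  26 | -11010  (sole → essential)
  37 | 10-101,1001-1
  38 | 1-011-  (sole → essential)
  39 | 1-011-,1001-1
  42 | 1-1010,10101-
  43 | 10101-  (sole → essential)
  45 | 10-101,10110-
  49 | -1-001,1100-1
  50 | 11-010,110-1-
  51 | 110-1-,1100-1
  54 | -1011-,1-011-,110-1-
  55 | -1011-,1-011-,110-1-
  57 | -1-001  (sole → essential)
  58 | -11010,1-1010,11-010
Essential prime implicants: -1-001, -1011-, -11010, 00-000, 1-011-, 10101-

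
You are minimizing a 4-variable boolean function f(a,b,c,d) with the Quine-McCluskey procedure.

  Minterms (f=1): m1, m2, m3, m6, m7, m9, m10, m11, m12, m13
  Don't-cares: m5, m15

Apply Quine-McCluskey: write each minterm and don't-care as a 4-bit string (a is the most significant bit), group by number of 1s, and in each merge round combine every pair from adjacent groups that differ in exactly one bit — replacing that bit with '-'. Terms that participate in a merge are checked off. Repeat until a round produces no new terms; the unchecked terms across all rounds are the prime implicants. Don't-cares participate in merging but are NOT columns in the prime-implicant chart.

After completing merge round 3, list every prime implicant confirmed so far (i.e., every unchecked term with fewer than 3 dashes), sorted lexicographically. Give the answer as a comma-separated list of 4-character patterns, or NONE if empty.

-01-, 0-1-, 110-

Round 0: 0001✓ 0010✓ 0011✓ 0101✓ 0110✓ 0111✓ 1001✓ 1010✓ 1011✓ 1100✓ 1101✓ 1111✓
Round 1: -001✓ -010✓ -011✓ -101✓ -111✓ 0-01✓ 0-10✓ 0-11✓ 00-1✓ 001-✓ 01-1✓ 011-✓ 1-01✓ 1-11✓ 10-1✓ 101-✓ 11-1✓ 110-
Round 2: --01✓ --11✓ -0-1✓ -01- -1-1✓ 0--1✓ 0-1- 1--1✓
Round 3: ---1
PIs = {---1, -01-, 0-1-, 110-}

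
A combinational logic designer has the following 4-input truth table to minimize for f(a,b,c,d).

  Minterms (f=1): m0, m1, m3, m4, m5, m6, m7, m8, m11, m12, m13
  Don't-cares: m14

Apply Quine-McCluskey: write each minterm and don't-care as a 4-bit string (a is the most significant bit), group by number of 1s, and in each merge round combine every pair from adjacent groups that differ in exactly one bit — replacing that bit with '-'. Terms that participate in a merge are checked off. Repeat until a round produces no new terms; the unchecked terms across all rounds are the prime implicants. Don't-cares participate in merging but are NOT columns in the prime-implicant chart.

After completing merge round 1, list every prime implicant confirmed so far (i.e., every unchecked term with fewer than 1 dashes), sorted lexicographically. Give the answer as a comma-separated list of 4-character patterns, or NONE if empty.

NONE

[col 0] 0000*, 0001*, 0011*, 0100*, 0101*, 0110*, 0111*, 1000*, 1011*, 1100*, 1101*, 1110*
[col 1] -000*, -011, -100*, -101*, -110*, 0-00*, 0-01*, 0-11*, 00-1*, 000-*, 01-0*, 01-1*, 010-*, 011-*, 1-00*, 11-0*, 110-*
[col 2] --00, -1-0, -10-, 0--1, 0-0-, 01--
Prime implicants: --00, -011, -1-0, -10-, 0--1, 0-0-, 01--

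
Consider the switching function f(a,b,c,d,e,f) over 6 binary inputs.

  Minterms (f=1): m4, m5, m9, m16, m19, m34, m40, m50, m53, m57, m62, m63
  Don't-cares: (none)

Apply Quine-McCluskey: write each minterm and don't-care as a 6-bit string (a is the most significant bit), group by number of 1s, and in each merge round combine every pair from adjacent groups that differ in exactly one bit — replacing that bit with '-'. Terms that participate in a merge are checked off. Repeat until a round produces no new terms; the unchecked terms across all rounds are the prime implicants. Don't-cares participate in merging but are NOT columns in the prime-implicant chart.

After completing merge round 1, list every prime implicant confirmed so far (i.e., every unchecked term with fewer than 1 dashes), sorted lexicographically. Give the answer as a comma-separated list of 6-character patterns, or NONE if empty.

[col 0] 000100*, 000101*, 001001, 010000, 010011, 100010*, 101000, 110010*, 110101, 111001, 111110*, 111111*
[col 1] 00010-, 1-0010, 11111-
Prime implicants: 00010-, 001001, 010000, 010011, 1-0010, 101000, 110101, 111001, 11111-

001001, 010000, 010011, 101000, 110101, 111001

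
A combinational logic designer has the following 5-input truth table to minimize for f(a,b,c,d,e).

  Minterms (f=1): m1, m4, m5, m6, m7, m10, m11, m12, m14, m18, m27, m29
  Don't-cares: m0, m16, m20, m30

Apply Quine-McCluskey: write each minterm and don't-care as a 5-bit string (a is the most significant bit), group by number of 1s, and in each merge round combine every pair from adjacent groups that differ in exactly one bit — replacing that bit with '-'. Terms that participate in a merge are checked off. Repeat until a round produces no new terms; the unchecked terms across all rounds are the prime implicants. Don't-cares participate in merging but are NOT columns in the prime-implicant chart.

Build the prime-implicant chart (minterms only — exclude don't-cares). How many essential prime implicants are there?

[col 0] 00000*, 00001*, 00100*, 00101*, 00110*, 00111*, 01010*, 01011*, 01100*, 01110*, 10000*, 10010*, 10100*, 11011*, 11101, 11110*
[col 1] -0000*, -0100*, -1011, -1110, 0-100*, 0-110*, 00-00*, 00-01*, 0000-*, 001-0*, 001-1*, 0010-*, 0011-*, 01-10, 0101-, 011-0*, 10-00*, 100-0
[col 2] -0-00, 0-1-0, 00-0-, 001--
Prime implicants: -0-00, -1011, -1110, 0-1-0, 00-0-, 001--, 01-10, 0101-, 100-0, 11101
PI chart (minterm → PIs covering it):
  1 | 00-0-  (sole → essential)
  4 | -0-00,0-1-0,00-0-,001--
  5 | 00-0-,001--
  6 | 0-1-0,001--
  7 | 001--  (sole → essential)
  10 | 01-10,0101-
  11 | -1011,0101-
  12 | 0-1-0  (sole → essential)
  14 | -1110,0-1-0,01-10
  18 | 100-0  (sole → essential)
  27 | -1011  (sole → essential)
  29 | 11101  (sole → essential)
Essential prime implicants: -1011, 0-1-0, 00-0-, 001--, 100-0, 11101

6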